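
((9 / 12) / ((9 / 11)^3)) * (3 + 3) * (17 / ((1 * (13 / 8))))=90508 / 1053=85.95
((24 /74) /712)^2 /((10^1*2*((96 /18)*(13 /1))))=27 /180441647360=0.00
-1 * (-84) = 84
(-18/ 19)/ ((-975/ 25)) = 6/ 247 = 0.02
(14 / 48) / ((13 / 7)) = 49 / 312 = 0.16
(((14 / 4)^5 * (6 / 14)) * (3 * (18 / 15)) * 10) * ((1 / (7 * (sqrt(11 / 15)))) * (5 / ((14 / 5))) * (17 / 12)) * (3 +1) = 187425 * sqrt(165) / 176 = 13679.08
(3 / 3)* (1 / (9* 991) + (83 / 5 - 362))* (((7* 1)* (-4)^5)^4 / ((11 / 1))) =-40663087136084756267008 / 490545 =-82893694026205050.03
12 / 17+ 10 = 182 / 17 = 10.71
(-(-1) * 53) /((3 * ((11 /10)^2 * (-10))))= -1.46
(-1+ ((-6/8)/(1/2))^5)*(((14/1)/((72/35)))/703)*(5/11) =-30625/809856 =-0.04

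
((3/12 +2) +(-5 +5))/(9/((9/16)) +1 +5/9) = 81/632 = 0.13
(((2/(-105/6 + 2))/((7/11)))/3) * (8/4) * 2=-176/651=-0.27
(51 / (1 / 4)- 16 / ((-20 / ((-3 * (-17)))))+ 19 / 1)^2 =1739761 / 25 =69590.44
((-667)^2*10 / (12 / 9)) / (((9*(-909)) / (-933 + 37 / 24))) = 49727467975 / 130896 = 379900.59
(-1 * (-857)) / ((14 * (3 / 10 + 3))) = 18.55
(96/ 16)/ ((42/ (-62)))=-62/ 7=-8.86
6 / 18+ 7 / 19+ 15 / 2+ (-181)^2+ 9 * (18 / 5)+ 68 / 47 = 878793671 / 26790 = 32803.05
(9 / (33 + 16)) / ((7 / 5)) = 45 / 343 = 0.13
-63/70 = -9/10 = -0.90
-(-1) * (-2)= -2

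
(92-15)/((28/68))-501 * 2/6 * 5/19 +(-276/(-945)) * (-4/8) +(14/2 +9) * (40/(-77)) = 8861056/65835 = 134.59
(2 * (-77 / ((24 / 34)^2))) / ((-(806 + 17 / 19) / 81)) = 3805263 / 122648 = 31.03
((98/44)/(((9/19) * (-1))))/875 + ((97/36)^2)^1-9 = -3110201/1782000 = -1.75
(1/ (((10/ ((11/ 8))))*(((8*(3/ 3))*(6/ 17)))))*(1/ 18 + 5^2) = 84337/ 69120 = 1.22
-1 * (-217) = 217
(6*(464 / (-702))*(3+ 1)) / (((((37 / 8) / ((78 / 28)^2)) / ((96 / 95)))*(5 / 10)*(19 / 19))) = -9265152 / 172235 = -53.79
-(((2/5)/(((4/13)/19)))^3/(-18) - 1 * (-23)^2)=24591223/18000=1366.18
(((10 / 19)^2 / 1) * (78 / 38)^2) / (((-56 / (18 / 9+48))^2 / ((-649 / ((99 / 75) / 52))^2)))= 3883626601562500 / 6385729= 608172786.78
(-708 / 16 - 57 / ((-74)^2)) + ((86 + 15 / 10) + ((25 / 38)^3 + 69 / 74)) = 3339582773 / 75119768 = 44.46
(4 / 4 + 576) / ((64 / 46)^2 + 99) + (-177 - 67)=-12723147 / 53395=-238.28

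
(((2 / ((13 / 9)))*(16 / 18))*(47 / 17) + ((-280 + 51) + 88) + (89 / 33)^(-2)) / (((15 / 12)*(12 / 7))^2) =-2358164396 / 78774345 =-29.94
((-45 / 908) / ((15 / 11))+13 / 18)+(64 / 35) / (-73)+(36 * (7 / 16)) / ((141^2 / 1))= 15257903179 / 23061363570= 0.66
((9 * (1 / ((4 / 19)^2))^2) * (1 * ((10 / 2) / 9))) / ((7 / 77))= 7167655 / 256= 27998.65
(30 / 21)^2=100 / 49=2.04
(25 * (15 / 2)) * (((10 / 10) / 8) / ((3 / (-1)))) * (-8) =62.50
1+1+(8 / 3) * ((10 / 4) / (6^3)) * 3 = 113 / 54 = 2.09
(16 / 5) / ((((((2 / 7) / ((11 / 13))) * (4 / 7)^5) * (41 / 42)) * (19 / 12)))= 81530757 / 810160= 100.64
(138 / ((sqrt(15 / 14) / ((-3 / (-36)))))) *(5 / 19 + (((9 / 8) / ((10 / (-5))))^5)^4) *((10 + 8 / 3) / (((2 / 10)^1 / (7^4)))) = 333815308955326599088800161077 *sqrt(210) / 10880332376531662572355584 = 444604.38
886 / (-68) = -443 / 34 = -13.03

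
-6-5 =-11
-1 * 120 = -120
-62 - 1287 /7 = -1721 /7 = -245.86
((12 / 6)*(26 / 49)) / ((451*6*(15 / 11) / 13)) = 338 / 90405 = 0.00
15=15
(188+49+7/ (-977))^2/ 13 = 53611697764/ 12408877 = 4320.43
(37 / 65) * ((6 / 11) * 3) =666 / 715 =0.93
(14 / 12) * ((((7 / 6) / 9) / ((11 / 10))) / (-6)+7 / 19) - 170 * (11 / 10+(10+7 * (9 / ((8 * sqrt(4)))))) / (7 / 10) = -1298161511 / 355509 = -3651.56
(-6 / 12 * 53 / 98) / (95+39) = -53 / 26264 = -0.00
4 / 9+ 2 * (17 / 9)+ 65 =623 / 9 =69.22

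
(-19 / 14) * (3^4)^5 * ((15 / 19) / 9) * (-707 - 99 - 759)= 9094695979275 / 14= 649621141376.79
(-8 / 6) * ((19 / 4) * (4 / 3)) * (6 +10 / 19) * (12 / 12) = -496 / 9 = -55.11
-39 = -39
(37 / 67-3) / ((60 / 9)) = -123 / 335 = -0.37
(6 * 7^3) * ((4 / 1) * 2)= 16464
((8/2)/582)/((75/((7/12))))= 7/130950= 0.00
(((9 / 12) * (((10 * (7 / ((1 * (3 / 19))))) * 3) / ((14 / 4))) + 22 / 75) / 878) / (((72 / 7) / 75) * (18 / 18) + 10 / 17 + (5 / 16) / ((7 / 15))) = 0.23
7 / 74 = 0.09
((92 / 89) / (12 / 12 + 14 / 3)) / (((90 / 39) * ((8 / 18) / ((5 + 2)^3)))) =923013 / 15130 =61.01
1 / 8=0.12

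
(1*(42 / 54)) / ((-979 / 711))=-553 / 979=-0.56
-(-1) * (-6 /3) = -2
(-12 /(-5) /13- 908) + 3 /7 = -412861 /455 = -907.39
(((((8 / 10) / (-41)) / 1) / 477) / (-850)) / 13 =2 / 540262125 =0.00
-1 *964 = -964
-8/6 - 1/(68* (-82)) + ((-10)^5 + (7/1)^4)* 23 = -2244778.33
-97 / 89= -1.09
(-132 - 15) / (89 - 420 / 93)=-1519 / 873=-1.74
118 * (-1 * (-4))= 472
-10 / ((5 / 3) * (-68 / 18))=27 / 17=1.59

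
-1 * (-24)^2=-576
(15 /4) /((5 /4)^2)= 12 /5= 2.40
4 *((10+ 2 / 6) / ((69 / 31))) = 3844 / 207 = 18.57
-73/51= -1.43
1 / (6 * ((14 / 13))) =13 / 84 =0.15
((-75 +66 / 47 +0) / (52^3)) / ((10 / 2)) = -3459 / 33042880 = -0.00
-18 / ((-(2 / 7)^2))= 441 / 2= 220.50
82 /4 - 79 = -117 /2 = -58.50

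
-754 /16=-377 /8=-47.12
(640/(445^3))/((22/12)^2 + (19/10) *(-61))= -0.00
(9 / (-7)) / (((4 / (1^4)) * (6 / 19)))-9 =-561 / 56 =-10.02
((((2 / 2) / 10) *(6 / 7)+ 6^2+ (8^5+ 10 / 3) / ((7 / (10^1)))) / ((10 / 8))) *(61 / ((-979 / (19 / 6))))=-11403375502 / 1541925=-7395.54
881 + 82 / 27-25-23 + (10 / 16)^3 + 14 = 11754287 / 13824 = 850.28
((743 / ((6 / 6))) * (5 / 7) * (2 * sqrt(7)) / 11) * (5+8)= 96590 * sqrt(7) / 77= 3318.87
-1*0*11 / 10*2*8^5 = 0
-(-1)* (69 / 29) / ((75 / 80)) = 368 / 145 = 2.54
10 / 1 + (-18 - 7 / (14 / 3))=-19 / 2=-9.50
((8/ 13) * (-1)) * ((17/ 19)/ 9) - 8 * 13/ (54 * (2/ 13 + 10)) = -55207/ 220077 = -0.25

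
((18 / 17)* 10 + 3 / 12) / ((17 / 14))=8.93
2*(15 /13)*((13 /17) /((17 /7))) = 210 /289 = 0.73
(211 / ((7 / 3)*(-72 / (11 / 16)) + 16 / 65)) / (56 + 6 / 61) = -9202765 / 597289568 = -0.02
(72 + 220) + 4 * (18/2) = 328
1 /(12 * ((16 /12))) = 1 /16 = 0.06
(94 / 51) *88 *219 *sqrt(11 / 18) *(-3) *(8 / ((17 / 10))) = -24154240 *sqrt(22) / 289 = -392018.78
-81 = -81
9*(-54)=-486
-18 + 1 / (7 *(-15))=-1891 / 105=-18.01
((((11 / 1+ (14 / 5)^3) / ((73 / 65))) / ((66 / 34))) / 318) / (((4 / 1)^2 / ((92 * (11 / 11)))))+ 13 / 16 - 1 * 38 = -1885237457 / 51070800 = -36.91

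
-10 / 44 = -5 / 22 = -0.23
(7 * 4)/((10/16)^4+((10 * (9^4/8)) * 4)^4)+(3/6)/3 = 4743731683460713648753/28462390100764277763750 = 0.17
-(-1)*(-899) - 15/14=-12601/14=-900.07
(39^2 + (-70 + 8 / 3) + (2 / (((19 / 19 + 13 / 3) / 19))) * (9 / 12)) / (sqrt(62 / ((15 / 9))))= 239.21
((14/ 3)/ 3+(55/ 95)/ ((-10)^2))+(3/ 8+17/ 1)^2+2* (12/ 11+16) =1016142649/ 3009600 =337.63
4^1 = 4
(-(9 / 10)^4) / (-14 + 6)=6561 / 80000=0.08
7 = 7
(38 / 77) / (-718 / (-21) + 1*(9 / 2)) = 228 / 17875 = 0.01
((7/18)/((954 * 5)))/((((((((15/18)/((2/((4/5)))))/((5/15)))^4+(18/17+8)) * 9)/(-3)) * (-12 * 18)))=119/9513974880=0.00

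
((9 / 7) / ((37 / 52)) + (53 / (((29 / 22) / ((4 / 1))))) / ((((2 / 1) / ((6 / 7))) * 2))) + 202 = 1789646 / 7511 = 238.27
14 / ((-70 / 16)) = -16 / 5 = -3.20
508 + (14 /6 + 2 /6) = 1532 /3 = 510.67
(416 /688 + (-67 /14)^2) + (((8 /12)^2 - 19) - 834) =-62884937 /75852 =-829.05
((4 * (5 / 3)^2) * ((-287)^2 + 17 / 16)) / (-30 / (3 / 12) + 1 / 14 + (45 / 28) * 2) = -76878725 / 9804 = -7841.57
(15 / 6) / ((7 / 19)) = 95 / 14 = 6.79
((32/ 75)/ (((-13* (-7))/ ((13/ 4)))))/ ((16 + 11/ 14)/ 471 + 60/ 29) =72848/ 10061375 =0.01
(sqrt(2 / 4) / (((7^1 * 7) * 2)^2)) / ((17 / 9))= 9 * sqrt(2) / 326536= 0.00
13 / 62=0.21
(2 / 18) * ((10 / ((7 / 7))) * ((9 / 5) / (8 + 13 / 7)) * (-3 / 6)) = -0.10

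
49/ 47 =1.04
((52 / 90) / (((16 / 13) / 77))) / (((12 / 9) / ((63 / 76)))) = 273273 / 12160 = 22.47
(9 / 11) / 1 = 0.82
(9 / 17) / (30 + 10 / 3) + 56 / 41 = 96307 / 69700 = 1.38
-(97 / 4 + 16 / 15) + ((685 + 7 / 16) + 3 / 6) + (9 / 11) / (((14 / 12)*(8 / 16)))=12234193 / 18480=662.02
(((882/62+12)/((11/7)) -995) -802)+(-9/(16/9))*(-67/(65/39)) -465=-55700259/27280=-2041.80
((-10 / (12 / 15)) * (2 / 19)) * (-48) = 1200 / 19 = 63.16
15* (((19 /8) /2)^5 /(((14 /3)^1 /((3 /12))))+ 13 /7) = 1747203015 /58720256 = 29.75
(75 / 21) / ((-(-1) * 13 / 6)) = 1.65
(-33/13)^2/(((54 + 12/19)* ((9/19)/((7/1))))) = 305767/175422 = 1.74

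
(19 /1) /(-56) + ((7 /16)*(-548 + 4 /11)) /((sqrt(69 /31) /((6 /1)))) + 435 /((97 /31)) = 753317 /5432 - 5271*sqrt(2139) /253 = -824.88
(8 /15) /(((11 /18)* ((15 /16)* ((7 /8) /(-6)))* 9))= -4096 /5775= -0.71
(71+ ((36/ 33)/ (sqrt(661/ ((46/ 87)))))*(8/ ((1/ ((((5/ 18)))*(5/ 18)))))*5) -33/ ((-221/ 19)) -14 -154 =-20810/ 221+ 1000*sqrt(2645322)/ 17079579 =-94.07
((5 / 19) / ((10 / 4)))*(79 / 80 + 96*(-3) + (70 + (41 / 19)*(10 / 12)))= -981377 / 43320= -22.65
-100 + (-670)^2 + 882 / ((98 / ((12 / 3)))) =448836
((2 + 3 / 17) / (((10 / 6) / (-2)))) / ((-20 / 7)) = 777 / 850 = 0.91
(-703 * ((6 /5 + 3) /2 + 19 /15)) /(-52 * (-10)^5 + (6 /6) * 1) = -71003 /156000030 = -0.00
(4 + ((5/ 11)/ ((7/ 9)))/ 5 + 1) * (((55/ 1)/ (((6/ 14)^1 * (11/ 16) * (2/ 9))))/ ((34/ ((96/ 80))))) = 28368/ 187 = 151.70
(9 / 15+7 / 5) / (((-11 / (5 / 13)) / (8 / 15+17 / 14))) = -367 / 3003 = -0.12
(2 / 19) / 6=1 / 57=0.02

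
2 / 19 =0.11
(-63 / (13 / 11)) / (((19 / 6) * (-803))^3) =13608 / 4197184939519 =0.00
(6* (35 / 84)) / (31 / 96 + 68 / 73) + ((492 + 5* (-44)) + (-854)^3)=-5475347671752 / 8791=-622835590.01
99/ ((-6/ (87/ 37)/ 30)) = -43065/ 37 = -1163.92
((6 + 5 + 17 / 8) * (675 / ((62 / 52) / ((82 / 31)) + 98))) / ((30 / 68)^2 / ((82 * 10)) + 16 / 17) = 275453703000 / 2881675913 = 95.59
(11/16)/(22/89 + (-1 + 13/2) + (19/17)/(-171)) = 149787/1250728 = 0.12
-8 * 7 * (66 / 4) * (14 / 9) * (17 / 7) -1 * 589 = -12239 / 3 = -4079.67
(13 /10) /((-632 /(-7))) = 91 /6320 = 0.01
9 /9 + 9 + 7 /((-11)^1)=103 /11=9.36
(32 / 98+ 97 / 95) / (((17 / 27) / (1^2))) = 9963 / 4655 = 2.14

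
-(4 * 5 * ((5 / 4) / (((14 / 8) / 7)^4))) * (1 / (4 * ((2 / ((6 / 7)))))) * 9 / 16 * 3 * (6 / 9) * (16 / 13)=-86400 / 91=-949.45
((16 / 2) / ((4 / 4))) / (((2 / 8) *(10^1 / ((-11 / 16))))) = -11 / 5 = -2.20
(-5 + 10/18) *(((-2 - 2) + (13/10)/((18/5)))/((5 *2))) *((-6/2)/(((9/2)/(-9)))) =262/27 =9.70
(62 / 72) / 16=31 / 576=0.05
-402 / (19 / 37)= -14874 / 19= -782.84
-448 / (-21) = 64 / 3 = 21.33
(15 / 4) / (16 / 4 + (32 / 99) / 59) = 87615 / 93584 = 0.94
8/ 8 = 1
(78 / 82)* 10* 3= 1170 / 41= 28.54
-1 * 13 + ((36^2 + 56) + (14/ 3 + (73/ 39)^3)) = 80093980/ 59319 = 1350.22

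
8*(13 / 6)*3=52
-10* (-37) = 370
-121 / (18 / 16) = -968 / 9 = -107.56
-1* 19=-19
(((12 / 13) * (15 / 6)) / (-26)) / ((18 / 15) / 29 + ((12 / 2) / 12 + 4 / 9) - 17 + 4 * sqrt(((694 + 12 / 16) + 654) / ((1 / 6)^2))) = -1226178000 * sqrt(5395) / 894083896735679 - 1636352550 / 894083896735679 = -0.00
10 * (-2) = -20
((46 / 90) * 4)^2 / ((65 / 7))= 59248 / 131625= 0.45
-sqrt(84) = -9.17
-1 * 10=-10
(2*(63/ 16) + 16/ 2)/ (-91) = -127/ 728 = -0.17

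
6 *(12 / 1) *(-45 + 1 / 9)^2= 1305728 / 9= 145080.89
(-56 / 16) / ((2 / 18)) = -63 / 2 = -31.50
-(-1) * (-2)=-2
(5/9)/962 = 0.00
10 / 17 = 0.59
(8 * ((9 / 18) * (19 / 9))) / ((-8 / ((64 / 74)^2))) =-9728 / 12321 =-0.79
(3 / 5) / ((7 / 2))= 6 / 35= 0.17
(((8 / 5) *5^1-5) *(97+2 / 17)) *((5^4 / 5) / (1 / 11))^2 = 9364265625 / 17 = 550839154.41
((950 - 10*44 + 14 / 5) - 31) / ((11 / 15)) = 657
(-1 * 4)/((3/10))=-40/3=-13.33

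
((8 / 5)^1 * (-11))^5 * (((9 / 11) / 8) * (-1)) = 172712.26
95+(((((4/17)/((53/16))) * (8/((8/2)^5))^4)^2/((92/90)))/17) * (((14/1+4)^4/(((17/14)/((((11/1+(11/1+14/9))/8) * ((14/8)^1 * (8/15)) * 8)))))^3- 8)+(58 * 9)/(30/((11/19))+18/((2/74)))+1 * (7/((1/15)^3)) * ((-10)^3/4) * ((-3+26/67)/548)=14626265182293563849667285075770250193/517802565499399870346976611532800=28246.80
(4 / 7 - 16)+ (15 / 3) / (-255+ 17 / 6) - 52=-714346 / 10591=-67.45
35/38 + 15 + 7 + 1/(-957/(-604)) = 856499/36366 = 23.55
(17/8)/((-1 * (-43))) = 17/344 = 0.05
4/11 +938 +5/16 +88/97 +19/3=48446069/51216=945.92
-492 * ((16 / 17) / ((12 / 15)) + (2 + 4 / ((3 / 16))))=-205000 / 17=-12058.82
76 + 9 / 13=997 / 13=76.69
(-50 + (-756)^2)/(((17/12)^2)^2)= 11850333696/83521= 141884.48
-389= -389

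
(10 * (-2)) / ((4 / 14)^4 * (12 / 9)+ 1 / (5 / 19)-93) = 360150 / 1606109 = 0.22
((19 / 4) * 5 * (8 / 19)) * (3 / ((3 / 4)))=40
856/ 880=107/ 110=0.97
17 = 17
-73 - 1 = -74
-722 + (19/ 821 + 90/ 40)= -2363583/ 3284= -719.73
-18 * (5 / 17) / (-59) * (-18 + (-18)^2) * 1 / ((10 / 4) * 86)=0.13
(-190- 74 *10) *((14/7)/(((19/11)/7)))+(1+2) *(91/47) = -6726153/893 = -7532.09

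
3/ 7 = 0.43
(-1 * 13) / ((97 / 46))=-598 / 97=-6.16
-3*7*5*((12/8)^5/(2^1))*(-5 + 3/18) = 246645/128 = 1926.91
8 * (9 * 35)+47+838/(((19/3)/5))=3228.58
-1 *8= -8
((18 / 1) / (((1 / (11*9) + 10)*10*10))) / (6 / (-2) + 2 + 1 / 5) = -891 / 39640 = -0.02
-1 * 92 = -92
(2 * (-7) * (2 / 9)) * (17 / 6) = -8.81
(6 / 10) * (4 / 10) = 6 / 25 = 0.24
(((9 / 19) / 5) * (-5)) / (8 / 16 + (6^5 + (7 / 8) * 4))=-0.00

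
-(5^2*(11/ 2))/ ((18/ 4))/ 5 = -55/ 9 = -6.11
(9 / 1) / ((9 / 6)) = 6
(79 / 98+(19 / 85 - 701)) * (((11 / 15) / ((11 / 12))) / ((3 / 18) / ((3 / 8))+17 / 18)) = -209907108 / 520625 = -403.18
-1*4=-4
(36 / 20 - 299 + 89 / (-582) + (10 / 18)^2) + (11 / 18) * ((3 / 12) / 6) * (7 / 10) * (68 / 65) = -6067699021 / 20428200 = -297.03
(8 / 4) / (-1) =-2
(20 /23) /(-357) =-20 /8211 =-0.00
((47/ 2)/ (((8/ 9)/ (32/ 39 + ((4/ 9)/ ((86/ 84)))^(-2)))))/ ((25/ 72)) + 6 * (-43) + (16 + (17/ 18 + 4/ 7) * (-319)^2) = 154481.26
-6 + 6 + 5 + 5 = 10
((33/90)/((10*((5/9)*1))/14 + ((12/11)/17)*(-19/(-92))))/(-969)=-19481/21112040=-0.00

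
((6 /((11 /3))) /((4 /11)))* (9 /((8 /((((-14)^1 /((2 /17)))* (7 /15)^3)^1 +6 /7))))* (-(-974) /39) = -1420.70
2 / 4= 1 / 2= 0.50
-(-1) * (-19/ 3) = -19/ 3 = -6.33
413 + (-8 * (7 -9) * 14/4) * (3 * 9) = 1925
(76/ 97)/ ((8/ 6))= 57/ 97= 0.59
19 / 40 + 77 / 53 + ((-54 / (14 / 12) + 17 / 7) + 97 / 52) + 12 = -5414093 / 192920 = -28.06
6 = 6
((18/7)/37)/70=0.00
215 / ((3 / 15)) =1075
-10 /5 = -2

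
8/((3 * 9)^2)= 8/729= 0.01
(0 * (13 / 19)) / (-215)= 0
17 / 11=1.55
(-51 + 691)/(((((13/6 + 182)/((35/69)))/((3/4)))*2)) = 0.66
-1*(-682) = 682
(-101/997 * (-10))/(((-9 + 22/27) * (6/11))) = -49995/220337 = -0.23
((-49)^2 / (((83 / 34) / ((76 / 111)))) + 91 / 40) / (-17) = -249005743 / 6264840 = -39.75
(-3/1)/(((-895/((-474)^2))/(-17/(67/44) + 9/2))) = -300953502/59965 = -5018.82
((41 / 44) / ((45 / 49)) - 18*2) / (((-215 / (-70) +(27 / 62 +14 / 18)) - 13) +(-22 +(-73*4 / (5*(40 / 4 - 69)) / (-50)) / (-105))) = 110859576625 / 97328310068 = 1.14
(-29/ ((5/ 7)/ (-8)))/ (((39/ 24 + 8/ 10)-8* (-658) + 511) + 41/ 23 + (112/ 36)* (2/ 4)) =0.06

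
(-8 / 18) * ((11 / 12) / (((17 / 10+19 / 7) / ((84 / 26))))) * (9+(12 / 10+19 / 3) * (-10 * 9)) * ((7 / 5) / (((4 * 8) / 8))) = 841379 / 12051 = 69.82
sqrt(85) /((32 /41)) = 41 * sqrt(85) /32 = 11.81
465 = 465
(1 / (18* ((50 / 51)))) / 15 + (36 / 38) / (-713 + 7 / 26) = 431057 / 176044500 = 0.00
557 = 557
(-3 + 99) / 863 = 96 / 863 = 0.11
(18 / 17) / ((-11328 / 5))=-15 / 32096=-0.00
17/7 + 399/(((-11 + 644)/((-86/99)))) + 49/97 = 33844486/14183631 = 2.39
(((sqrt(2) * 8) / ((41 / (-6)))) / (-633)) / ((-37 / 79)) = -1264 * sqrt(2) / 320087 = -0.01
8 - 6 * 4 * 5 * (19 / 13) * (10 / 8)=-2746 / 13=-211.23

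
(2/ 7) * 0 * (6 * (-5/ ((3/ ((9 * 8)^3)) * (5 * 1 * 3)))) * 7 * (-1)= 0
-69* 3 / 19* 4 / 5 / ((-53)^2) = -0.00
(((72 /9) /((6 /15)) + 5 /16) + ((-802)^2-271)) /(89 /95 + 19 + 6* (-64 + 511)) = 977289035 /4106944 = 237.96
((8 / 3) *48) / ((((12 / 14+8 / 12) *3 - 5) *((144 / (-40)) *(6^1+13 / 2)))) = 896 / 135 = 6.64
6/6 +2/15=17/15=1.13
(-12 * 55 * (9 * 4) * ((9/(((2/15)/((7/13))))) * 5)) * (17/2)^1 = -477130500/13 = -36702346.15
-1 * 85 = -85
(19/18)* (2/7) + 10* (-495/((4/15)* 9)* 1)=-259837/126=-2062.20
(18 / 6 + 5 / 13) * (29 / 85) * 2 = 2552 / 1105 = 2.31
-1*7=-7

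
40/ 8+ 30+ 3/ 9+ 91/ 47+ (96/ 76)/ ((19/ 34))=2012111/ 50901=39.53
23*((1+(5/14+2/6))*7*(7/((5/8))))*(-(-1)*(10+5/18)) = 845894/27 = 31329.41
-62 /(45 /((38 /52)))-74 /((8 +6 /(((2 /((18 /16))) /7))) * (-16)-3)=-256511 /297765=-0.86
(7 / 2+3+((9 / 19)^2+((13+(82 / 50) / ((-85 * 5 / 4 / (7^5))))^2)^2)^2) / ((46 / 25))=7389307442489385969.96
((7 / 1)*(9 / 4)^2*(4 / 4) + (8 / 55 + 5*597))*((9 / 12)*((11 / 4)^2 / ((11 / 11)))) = 87717729 / 5120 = 17132.37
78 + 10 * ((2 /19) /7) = 10394 /133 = 78.15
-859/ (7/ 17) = -14603/ 7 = -2086.14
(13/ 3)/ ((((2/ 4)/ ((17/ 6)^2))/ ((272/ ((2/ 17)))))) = 4343092/ 27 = 160855.26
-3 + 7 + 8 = 12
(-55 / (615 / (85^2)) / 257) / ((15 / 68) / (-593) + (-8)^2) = -291340900 / 7416288321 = -0.04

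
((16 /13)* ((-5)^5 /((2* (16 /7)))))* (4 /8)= -21875 /52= -420.67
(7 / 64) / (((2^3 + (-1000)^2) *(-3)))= -7 / 192001536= -0.00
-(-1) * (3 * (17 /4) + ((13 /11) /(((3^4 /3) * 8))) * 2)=3790 /297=12.76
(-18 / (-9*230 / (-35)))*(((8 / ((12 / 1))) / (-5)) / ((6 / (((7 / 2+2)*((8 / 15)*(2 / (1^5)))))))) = 616 / 15525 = 0.04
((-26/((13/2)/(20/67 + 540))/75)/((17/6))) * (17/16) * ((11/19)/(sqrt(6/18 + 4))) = -7964 * sqrt(39)/16549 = -3.01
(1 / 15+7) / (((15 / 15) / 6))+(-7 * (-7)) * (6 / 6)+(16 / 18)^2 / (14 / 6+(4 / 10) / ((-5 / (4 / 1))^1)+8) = 9274589 / 101385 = 91.48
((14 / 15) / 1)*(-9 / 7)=-1.20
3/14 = 0.21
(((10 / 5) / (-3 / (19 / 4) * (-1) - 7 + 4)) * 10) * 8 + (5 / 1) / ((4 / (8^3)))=5152 / 9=572.44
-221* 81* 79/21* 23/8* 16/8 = -10842039/28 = -387215.68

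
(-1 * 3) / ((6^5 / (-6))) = 1 / 432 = 0.00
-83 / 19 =-4.37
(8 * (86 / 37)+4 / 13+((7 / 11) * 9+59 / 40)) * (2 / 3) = 5524769 / 317460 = 17.40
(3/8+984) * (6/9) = 656.25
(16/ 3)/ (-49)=-16/ 147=-0.11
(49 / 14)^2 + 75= 349 / 4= 87.25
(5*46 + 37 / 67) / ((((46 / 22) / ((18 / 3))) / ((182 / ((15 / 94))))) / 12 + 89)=69766560864 / 26931968761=2.59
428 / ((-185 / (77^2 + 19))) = -2545744 / 185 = -13760.78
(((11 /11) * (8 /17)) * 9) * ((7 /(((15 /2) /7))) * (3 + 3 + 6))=28224 /85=332.05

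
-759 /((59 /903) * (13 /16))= -10966032 /767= -14297.30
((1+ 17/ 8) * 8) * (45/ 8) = 1125/ 8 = 140.62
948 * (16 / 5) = 15168 / 5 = 3033.60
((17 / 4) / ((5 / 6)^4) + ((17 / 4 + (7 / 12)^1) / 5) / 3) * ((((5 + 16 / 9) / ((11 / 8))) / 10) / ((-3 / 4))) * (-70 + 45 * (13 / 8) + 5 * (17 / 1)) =-294638723 / 556875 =-529.09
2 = 2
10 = 10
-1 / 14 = -0.07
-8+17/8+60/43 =-1541/344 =-4.48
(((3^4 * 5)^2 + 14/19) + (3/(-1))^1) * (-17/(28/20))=-264896720/133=-1991704.66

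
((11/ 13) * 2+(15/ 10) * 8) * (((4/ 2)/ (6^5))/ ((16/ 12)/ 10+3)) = 445/ 395928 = 0.00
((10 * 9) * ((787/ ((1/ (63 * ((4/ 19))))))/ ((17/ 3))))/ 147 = 2549880/ 2261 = 1127.77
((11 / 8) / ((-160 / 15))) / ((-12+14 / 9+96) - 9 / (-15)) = -1485 / 992512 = -0.00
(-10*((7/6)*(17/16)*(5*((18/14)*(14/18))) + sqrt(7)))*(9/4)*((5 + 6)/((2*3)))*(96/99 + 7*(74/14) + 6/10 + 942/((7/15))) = -100979915/192 - 1187999*sqrt(7)/14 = -750447.77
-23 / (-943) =1 / 41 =0.02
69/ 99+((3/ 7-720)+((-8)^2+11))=-148735/ 231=-643.87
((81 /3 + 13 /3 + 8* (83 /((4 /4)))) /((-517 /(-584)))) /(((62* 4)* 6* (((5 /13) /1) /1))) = 989807 /721215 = 1.37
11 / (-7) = -1.57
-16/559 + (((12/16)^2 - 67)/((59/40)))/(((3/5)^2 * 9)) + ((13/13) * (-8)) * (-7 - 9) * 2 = 1293357979/5342922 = 242.07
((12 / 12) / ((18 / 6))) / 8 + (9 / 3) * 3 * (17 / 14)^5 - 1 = 36789895 / 1613472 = 22.80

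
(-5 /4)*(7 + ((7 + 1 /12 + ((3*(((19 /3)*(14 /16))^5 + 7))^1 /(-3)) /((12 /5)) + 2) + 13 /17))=17573564367485 /6497501184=2704.67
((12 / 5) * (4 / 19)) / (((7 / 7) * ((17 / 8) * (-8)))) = -48 / 1615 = -0.03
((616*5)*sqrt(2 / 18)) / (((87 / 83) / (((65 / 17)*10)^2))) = 108007900000 / 75429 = 1431914.78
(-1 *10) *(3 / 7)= -30 / 7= -4.29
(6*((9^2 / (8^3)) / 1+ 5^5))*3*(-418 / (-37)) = 3009752361 / 4736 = 635505.14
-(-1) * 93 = 93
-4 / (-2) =2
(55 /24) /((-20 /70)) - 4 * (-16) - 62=-289 /48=-6.02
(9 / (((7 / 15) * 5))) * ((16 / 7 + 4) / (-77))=-108 / 343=-0.31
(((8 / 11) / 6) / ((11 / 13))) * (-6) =-104 / 121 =-0.86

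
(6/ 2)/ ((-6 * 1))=-1/ 2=-0.50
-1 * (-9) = 9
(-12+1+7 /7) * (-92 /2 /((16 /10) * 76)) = 575 /152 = 3.78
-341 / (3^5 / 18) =-682 / 27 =-25.26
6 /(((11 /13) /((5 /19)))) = 390 /209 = 1.87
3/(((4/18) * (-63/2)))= -3/7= -0.43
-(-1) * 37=37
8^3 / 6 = 256 / 3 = 85.33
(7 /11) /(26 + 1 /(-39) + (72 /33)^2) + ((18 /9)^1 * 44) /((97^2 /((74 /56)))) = 315846707 /9552571931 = 0.03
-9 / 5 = -1.80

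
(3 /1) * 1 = 3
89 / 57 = 1.56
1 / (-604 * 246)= -1 / 148584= -0.00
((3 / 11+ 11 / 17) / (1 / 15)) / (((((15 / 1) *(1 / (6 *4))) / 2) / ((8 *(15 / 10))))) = 99072 / 187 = 529.80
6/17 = 0.35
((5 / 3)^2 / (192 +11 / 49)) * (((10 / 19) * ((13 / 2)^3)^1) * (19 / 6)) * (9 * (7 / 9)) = 94196375 / 2034504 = 46.30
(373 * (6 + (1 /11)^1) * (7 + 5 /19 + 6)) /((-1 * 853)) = -6297732 /178277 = -35.33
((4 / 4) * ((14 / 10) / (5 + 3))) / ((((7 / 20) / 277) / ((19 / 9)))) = 5263 / 18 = 292.39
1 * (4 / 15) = 4 / 15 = 0.27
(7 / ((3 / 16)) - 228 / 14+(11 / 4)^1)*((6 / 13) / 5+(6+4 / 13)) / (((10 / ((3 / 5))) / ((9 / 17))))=71964 / 14875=4.84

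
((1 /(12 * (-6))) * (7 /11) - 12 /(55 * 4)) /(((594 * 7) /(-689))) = 172939 /16465680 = 0.01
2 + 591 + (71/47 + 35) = 29587/47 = 629.51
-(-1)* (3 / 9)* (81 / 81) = 1 / 3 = 0.33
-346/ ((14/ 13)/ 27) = -60723/ 7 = -8674.71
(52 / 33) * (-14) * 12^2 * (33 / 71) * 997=-1472077.52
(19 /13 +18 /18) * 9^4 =209952 /13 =16150.15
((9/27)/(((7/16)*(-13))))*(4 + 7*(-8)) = 64/21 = 3.05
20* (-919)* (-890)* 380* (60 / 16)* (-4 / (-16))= 5827608750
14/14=1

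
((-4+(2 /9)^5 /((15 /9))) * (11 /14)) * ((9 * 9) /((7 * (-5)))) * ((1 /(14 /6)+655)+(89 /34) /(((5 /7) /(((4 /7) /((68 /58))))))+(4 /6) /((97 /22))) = 4780.94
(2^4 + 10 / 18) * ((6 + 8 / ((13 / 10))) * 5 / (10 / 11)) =129481 / 117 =1106.68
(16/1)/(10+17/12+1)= 192/149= 1.29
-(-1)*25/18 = 25/18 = 1.39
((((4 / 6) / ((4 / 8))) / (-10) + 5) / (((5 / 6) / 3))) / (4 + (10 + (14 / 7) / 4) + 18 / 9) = 292 / 275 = 1.06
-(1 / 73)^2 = -1 / 5329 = -0.00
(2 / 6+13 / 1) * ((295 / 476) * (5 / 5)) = 2950 / 357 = 8.26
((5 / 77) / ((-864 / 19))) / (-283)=95 / 18827424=0.00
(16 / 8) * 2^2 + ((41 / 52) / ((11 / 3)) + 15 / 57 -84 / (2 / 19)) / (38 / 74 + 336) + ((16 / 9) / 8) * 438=41798231051 / 405952404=102.96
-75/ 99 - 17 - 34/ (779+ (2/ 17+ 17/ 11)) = -42878219/ 2408736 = -17.80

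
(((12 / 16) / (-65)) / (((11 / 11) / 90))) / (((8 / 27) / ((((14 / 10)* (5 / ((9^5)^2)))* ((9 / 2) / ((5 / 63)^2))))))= -343 / 68234400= -0.00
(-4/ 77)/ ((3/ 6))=-8/ 77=-0.10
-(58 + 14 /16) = -471 /8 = -58.88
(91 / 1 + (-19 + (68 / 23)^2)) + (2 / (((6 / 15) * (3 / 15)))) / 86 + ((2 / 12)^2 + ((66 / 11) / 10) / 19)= 6308459111 / 77794740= 81.09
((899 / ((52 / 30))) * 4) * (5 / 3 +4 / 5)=66526 / 13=5117.38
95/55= 19/11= 1.73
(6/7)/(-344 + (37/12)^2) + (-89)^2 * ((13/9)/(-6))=-34719350093/18207126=-1906.91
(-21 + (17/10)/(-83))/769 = -17447/638270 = -0.03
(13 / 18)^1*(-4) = -26 / 9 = -2.89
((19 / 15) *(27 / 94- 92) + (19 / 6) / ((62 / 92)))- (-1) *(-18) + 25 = -4566409 / 43710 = -104.47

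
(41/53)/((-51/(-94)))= 3854/2703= 1.43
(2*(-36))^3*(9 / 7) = -3359232 / 7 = -479890.29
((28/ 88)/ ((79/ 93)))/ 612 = 217/ 354552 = 0.00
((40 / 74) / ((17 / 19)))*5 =1900 / 629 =3.02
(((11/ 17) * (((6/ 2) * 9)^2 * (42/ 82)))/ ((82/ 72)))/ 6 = 1010394/ 28577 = 35.36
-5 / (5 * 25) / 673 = -1 / 16825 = -0.00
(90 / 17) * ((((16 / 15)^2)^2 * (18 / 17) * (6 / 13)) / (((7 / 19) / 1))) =29884416 / 3287375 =9.09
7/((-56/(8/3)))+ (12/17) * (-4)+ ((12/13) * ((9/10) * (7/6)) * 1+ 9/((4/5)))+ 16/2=226247/13260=17.06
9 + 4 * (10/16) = 23/2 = 11.50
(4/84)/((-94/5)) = -5/1974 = -0.00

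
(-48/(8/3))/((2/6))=-54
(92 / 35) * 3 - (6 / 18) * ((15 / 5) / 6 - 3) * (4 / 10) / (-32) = 26461 / 3360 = 7.88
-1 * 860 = -860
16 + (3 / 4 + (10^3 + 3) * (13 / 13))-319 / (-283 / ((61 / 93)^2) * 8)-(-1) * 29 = 20537113129 / 19581336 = 1048.81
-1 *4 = -4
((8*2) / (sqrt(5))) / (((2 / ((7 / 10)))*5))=28*sqrt(5) / 125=0.50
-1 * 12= -12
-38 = -38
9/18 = 0.50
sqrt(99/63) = sqrt(77)/7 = 1.25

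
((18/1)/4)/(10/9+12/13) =1053/476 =2.21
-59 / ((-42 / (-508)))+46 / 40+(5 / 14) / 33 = -3291557 / 4620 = -712.46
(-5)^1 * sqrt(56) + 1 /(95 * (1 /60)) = 12 /19- 10 * sqrt(14) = -36.78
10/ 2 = 5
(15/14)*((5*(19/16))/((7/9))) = 12825/1568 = 8.18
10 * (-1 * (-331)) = 3310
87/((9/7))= 203/3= 67.67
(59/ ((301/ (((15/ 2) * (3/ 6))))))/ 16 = 885/ 19264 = 0.05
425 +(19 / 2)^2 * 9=4949 / 4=1237.25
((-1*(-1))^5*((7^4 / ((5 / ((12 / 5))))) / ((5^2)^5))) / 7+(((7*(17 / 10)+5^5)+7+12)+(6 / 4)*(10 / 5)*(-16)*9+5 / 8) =5321337923553 / 1953125000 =2724.53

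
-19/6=-3.17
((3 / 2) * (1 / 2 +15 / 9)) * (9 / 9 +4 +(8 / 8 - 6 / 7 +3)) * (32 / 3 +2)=4693 / 14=335.21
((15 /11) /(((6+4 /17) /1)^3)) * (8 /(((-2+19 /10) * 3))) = -245650 /1637647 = -0.15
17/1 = 17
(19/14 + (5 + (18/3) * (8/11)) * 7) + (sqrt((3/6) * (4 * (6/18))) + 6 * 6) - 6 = sqrt(6)/3 + 14923/154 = 97.72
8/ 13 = 0.62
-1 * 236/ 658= -118/ 329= -0.36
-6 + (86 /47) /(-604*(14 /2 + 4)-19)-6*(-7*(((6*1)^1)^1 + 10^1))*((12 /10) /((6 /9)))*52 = 98478486596 /1565805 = 62893.20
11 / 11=1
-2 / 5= -0.40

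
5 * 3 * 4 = 60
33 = 33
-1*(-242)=242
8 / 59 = 0.14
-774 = -774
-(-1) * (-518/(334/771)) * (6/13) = -1198134/2171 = -551.88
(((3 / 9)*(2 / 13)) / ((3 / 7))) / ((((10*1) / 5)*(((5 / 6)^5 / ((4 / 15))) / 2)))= 16128 / 203125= 0.08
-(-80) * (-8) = -640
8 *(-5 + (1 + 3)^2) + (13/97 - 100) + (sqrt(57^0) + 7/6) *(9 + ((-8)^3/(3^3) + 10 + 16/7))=-751655/109998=-6.83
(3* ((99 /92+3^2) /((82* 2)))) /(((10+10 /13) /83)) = 3000699 /2112320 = 1.42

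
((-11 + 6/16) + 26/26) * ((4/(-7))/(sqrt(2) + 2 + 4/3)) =165/82-99 * sqrt(2)/164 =1.16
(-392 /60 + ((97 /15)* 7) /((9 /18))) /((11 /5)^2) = 2100 /121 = 17.36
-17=-17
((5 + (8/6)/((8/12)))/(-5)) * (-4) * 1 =5.60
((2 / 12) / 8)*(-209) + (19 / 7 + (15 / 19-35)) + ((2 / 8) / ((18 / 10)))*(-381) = -566689 / 6384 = -88.77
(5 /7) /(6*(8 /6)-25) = -5 /119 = -0.04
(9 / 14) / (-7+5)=-9 / 28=-0.32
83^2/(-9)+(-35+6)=-7150/9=-794.44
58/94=29/47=0.62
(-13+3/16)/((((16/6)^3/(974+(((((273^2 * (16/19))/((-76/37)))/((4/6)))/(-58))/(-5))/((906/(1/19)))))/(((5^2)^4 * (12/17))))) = -379506764612893359375/2091436183552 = -181457492.03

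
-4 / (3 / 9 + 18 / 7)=-84 / 61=-1.38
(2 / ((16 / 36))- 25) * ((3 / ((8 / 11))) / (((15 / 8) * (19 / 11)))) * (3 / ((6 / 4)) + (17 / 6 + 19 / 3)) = -332387 / 1140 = -291.57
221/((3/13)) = 2873/3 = 957.67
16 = 16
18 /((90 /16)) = 16 /5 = 3.20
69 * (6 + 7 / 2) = 1311 / 2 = 655.50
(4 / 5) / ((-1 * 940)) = -1 / 1175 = -0.00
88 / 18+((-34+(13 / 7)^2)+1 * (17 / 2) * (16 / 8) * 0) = -11317 / 441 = -25.66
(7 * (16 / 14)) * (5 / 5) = 8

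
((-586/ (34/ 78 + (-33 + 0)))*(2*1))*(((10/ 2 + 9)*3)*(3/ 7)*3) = 1234116/ 635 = 1943.49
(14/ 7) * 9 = 18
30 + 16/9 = 286/9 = 31.78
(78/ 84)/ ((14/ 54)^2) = 9477/ 686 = 13.81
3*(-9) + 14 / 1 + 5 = -8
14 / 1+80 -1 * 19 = 75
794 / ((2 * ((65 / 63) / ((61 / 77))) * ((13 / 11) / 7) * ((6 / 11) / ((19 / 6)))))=35429471 / 3380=10482.09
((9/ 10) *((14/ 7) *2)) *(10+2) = 216/ 5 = 43.20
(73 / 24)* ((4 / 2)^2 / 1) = 73 / 6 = 12.17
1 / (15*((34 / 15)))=1 / 34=0.03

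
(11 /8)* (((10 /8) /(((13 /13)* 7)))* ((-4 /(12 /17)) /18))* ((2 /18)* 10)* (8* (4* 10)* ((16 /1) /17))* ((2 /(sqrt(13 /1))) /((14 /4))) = -176000* sqrt(13) /154791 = -4.10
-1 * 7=-7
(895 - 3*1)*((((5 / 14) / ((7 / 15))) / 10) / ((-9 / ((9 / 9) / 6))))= -1.26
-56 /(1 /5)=-280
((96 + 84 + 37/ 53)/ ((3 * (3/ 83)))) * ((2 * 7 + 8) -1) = 5564237/ 159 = 34995.20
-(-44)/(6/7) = 154/3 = 51.33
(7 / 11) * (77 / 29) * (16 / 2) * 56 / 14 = 1568 / 29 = 54.07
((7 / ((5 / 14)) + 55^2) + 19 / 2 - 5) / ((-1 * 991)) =-30491 / 9910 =-3.08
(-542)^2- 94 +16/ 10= 1468358/ 5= 293671.60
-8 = -8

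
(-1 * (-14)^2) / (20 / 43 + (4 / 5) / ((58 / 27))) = -87290 / 373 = -234.02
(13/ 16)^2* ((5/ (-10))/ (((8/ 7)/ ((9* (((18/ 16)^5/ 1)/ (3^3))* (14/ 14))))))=-23284989/ 134217728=-0.17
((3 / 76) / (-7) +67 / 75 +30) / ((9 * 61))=1232419 / 21905100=0.06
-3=-3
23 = 23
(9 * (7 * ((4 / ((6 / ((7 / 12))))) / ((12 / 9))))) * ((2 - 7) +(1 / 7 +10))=189 / 2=94.50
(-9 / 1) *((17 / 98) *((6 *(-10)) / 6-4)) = 153 / 7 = 21.86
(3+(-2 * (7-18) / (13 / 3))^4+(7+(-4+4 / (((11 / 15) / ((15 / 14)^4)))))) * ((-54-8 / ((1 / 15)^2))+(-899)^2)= 546337431.91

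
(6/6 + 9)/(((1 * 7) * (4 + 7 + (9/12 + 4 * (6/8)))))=40/413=0.10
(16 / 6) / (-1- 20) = -0.13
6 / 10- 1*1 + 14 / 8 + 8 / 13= 511 / 260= 1.97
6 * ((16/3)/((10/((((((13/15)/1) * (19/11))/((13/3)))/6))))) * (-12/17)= -608/4675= -0.13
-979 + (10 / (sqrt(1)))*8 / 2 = -939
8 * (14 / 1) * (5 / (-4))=-140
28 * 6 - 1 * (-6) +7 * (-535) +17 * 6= -3469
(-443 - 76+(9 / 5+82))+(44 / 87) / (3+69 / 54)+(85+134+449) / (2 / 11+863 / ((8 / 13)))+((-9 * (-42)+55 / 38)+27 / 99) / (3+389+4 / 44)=-1780691194383407 / 4106409240850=-433.64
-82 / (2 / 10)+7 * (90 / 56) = -398.75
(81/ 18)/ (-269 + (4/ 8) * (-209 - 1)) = -9/ 748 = -0.01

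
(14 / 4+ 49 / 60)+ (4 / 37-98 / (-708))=199229 / 43660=4.56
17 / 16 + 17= 289 / 16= 18.06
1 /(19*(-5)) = -1 /95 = -0.01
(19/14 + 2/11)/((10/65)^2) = 40053/616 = 65.02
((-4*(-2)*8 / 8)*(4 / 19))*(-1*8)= -256 / 19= -13.47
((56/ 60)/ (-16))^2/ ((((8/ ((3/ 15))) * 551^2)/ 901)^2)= 39778249/ 2123678988311040000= 0.00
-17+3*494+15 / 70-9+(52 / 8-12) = 10155 / 7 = 1450.71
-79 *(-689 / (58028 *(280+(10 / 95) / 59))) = 61017151 / 18213944696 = 0.00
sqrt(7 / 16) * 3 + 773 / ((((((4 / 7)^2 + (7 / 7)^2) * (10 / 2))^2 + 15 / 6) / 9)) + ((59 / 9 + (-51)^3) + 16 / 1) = -132476.82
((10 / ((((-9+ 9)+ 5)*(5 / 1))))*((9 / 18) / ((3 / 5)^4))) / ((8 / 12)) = 125 / 54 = 2.31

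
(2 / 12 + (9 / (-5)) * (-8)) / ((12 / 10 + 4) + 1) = 437 / 186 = 2.35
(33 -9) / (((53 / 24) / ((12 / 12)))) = 576 / 53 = 10.87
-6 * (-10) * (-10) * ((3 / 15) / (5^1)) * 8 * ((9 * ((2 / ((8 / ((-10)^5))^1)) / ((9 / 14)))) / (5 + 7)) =5600000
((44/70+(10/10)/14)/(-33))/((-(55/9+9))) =21/14960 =0.00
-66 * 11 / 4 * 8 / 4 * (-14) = 5082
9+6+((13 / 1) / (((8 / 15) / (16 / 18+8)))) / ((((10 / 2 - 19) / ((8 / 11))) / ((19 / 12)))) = -1955 / 693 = -2.82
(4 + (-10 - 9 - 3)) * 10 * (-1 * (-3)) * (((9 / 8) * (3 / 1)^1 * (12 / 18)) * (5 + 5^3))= -157950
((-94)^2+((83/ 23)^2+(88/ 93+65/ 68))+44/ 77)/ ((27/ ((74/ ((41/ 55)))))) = 421819522451525/ 12961736802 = 32543.44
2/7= 0.29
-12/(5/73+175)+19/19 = 992/1065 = 0.93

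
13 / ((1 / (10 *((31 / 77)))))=4030 / 77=52.34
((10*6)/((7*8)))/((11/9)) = 135/154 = 0.88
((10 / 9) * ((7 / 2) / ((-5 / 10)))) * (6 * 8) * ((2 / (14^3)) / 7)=-40 / 1029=-0.04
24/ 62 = 12/ 31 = 0.39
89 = 89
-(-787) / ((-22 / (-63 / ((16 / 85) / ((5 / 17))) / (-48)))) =-413175 / 5632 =-73.36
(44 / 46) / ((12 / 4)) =22 / 69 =0.32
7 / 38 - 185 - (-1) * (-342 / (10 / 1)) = -41613 / 190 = -219.02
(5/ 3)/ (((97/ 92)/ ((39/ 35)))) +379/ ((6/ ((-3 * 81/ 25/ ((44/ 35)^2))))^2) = 4071813627965/ 10179828736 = 399.99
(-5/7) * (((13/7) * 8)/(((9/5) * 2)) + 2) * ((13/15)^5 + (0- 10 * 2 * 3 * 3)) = 52618055902/66976875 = 785.62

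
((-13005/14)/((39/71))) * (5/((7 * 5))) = -307785/1274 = -241.59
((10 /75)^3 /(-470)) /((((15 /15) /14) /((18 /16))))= -7 /88125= -0.00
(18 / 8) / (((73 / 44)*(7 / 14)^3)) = 792 / 73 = 10.85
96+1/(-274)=96.00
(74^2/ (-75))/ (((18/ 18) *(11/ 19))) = -126.11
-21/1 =-21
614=614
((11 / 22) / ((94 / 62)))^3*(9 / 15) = 89373 / 4152920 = 0.02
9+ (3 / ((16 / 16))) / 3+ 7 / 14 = 21 / 2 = 10.50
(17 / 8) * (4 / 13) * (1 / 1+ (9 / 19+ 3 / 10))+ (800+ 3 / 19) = 3958509 / 4940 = 801.32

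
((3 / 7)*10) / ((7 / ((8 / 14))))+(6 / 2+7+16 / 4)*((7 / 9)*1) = 34694 / 3087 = 11.24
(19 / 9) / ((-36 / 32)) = -1.88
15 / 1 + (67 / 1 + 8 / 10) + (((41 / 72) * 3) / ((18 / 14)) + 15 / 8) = 23221 / 270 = 86.00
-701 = -701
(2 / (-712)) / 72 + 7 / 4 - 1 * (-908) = 23318711 / 25632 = 909.75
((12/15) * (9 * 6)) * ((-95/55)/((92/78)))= -80028/1265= -63.26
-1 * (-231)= 231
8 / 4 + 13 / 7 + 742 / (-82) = -1490 / 287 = -5.19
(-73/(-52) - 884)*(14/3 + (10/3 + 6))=-321265/26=-12356.35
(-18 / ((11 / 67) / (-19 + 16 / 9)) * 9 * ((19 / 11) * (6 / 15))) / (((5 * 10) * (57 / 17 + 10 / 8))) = 48302712 / 946825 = 51.02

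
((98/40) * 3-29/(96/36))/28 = -141/1120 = -0.13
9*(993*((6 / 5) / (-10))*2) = -53622 / 25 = -2144.88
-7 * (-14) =98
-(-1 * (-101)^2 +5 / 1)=10196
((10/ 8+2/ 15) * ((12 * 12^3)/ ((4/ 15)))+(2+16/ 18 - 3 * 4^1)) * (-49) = -47433470/ 9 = -5270385.56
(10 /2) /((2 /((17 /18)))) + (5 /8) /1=215 /72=2.99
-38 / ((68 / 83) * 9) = -1577 / 306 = -5.15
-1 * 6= -6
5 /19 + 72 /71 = 1723 /1349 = 1.28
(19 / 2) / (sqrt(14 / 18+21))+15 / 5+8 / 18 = 1381 / 252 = 5.48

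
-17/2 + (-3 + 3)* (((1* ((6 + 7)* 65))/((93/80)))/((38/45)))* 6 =-17/2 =-8.50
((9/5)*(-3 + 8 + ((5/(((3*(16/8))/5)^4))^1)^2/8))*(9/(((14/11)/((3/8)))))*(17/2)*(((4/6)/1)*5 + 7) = 12745162463/5308416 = 2400.94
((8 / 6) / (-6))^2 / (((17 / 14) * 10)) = 28 / 6885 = 0.00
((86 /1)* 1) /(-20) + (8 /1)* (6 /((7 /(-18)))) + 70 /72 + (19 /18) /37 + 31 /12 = -124.14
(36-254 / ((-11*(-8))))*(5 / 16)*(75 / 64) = 546375 / 45056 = 12.13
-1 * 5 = -5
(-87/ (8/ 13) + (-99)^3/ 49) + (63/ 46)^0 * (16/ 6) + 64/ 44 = -257934451/ 12936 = -19939.27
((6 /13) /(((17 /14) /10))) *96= 80640 /221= 364.89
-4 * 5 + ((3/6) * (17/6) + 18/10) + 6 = -647/60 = -10.78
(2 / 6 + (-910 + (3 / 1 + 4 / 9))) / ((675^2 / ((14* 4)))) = -456736 / 4100625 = -0.11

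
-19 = -19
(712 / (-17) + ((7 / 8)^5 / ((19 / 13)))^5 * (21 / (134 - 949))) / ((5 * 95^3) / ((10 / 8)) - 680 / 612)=-488538971297366591600765266507802703 / 40003444288873103484413600391292675686400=-0.00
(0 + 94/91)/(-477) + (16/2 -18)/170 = -45005/737919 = -0.06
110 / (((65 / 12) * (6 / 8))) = 352 / 13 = 27.08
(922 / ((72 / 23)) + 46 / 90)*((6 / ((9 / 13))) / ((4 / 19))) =13117429 / 1080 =12145.77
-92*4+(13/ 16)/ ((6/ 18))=-5849/ 16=-365.56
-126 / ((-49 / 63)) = 162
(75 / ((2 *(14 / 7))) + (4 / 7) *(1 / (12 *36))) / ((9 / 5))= 17720 / 1701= 10.42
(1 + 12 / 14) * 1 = 13 / 7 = 1.86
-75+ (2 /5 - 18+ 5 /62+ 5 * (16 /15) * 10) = -36443 /930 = -39.19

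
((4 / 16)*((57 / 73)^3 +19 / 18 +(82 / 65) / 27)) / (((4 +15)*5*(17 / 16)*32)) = 2155134203 / 17641609736400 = 0.00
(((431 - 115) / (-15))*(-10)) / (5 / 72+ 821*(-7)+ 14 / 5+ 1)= -75840 / 2067527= -0.04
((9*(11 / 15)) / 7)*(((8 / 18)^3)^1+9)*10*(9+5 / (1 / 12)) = 3352250 / 567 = 5912.26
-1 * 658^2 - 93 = -433057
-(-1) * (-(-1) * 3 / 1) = 3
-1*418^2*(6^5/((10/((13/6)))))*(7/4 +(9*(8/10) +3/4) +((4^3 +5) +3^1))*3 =-1803782783088/25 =-72151311323.52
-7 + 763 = 756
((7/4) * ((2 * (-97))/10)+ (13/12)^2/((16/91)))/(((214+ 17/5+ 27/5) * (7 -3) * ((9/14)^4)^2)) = -1811352357409/1726345698984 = -1.05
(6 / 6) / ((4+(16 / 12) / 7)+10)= 21 / 298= 0.07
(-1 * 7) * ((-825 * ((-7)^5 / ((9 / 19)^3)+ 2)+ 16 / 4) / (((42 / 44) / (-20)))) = 13948608782680 / 729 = 19133894077.75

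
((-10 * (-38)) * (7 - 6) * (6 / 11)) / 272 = 0.76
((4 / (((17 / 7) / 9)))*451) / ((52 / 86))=2443518 / 221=11056.64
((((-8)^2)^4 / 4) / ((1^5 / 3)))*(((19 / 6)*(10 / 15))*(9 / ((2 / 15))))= 1793064960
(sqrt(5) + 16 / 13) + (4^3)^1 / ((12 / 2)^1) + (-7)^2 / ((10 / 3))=sqrt(5) + 10373 / 390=28.83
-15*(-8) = 120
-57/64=-0.89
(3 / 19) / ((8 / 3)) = 9 / 152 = 0.06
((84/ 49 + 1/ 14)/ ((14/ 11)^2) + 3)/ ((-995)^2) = 11257/ 2716628600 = 0.00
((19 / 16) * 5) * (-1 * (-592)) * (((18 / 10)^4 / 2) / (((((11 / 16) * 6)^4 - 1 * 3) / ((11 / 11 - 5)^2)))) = 50379522048 / 48901375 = 1030.23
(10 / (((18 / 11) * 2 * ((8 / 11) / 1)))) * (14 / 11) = 385 / 72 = 5.35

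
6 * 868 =5208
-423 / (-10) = 423 / 10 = 42.30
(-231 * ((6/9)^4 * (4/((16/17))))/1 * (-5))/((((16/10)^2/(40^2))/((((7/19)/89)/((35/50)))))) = 163625000/45657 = 3583.79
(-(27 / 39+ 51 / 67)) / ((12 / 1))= -211 / 1742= -0.12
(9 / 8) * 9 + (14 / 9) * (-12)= -205 / 24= -8.54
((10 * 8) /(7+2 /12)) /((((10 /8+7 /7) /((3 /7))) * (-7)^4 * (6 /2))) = 0.00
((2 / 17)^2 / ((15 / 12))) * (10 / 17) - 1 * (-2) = 9858 / 4913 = 2.01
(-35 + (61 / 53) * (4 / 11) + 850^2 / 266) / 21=207927337 / 1628319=127.69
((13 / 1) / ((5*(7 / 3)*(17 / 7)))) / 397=39 / 33745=0.00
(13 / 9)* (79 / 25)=1027 / 225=4.56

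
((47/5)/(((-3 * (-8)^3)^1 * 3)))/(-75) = -47/1728000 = -0.00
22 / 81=0.27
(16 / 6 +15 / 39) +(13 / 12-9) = -253 / 52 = -4.87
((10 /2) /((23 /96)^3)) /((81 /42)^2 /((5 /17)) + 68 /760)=82368921600 /2885197211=28.55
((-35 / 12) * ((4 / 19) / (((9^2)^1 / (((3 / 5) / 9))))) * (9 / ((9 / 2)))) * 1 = -14 / 13851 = -0.00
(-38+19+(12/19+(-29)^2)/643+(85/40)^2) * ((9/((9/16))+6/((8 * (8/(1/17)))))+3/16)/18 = -90747983615/7656247296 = -11.85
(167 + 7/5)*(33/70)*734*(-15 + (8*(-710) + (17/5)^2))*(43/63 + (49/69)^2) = -393060601.28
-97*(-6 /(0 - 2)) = -291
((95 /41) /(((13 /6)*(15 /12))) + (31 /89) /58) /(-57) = -2370395 /156826722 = -0.02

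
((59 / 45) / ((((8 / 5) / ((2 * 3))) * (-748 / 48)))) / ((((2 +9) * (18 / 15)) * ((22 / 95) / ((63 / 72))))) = -196175 / 2172192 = -0.09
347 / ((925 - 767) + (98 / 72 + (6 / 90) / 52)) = 202995 / 93227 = 2.18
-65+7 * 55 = 320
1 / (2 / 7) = 7 / 2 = 3.50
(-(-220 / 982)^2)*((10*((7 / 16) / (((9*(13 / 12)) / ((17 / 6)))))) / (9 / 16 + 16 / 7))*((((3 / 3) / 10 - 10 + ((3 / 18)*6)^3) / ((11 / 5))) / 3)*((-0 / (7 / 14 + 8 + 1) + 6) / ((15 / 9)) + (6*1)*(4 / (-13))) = 563441200 / 10633841829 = 0.05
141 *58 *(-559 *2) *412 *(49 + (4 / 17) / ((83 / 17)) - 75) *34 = 275873980868928 / 83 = 3323782902035.28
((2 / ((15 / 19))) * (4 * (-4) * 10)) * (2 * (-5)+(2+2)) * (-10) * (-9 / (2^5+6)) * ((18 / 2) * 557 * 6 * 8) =1385994240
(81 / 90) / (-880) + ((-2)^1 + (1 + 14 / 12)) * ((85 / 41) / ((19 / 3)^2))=988791 / 130248800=0.01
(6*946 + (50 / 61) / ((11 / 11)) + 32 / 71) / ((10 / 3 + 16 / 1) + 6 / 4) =147529548 / 541375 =272.51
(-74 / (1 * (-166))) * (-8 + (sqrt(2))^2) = -222 / 83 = -2.67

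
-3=-3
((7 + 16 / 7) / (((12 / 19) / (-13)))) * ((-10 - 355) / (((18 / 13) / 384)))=1218895600 / 63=19347549.21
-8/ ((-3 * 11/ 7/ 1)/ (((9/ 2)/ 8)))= 21/ 22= 0.95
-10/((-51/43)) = 430/51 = 8.43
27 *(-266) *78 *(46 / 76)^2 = -3899259 / 19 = -205224.16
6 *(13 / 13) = 6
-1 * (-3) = 3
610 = 610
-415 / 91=-4.56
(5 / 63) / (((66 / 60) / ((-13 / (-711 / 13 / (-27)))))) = -8450 / 18249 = -0.46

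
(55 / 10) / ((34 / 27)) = 297 / 68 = 4.37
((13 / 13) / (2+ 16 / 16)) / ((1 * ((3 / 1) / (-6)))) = -2 / 3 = -0.67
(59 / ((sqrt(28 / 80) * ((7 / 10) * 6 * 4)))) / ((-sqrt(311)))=-295 * sqrt(10885) / 91434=-0.34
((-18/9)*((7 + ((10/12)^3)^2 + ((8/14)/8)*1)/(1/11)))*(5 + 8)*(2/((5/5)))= -345895121/81648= -4236.42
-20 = -20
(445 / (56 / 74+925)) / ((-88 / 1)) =-16465 / 3014264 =-0.01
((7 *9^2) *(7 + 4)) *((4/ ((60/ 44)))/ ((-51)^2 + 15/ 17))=129591/ 18430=7.03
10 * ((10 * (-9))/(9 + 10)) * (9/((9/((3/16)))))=-675/76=-8.88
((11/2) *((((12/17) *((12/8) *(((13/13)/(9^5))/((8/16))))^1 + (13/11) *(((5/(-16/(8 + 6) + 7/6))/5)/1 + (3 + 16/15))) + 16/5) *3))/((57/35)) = 2475267823/4238406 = 584.01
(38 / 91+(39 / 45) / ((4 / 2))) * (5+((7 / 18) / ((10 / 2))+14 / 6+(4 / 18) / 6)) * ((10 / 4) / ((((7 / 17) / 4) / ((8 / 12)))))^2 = 5400315268 / 3250611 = 1661.32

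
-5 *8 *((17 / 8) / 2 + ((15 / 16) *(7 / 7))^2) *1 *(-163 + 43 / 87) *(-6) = -17566465 / 232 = -75717.52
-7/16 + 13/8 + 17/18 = 307/144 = 2.13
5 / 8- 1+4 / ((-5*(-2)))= 0.02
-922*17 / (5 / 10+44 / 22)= -31348 / 5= -6269.60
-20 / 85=-4 / 17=-0.24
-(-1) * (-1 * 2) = -2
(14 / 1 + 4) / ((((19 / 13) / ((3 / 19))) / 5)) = 9.72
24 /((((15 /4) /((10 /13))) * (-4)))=-16 /13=-1.23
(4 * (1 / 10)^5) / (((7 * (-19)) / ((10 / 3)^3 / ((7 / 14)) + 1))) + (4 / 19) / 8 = 2360473 / 89775000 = 0.03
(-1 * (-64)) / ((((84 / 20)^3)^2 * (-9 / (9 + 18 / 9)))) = -11000000 / 771895089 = -0.01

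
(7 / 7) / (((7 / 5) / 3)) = 15 / 7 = 2.14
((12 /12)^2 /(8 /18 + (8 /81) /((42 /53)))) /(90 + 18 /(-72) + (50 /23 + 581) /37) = 1447551 /86916962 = 0.02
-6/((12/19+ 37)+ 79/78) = -8892/57271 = -0.16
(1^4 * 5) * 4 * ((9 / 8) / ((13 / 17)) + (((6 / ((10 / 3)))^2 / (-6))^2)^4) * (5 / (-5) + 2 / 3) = -250247298824751 / 25390625000000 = -9.86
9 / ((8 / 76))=171 / 2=85.50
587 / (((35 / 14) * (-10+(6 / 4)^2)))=-4696 / 155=-30.30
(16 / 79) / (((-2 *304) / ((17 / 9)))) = -17 / 27018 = -0.00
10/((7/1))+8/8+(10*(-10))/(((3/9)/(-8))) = 16817/7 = 2402.43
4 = 4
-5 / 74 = -0.07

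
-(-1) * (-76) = -76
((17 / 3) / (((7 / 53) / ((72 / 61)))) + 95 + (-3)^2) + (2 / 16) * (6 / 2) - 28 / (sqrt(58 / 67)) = 529537 / 3416 - 14 * sqrt(3886) / 29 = 124.92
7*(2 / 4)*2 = 7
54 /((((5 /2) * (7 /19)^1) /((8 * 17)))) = 279072 /35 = 7973.49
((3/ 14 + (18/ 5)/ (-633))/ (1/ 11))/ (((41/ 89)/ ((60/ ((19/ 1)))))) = 18097794/ 1150583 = 15.73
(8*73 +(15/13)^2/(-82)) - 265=318.98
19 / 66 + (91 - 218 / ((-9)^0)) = -8363 / 66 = -126.71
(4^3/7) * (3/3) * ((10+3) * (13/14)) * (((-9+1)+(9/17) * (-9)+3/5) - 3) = -6970912/4165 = -1673.69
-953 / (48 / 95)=-1886.15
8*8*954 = 61056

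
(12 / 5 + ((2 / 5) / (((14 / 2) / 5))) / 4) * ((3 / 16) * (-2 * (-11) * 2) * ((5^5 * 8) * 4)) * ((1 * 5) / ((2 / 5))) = 178406250 / 7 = 25486607.14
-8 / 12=-2 / 3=-0.67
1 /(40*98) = 0.00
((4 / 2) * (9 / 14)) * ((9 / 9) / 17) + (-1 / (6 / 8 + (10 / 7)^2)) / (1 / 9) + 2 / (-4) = -475079 / 130186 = -3.65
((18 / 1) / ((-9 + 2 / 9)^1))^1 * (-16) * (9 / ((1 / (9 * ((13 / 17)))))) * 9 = 24564384 / 1343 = 18290.68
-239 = -239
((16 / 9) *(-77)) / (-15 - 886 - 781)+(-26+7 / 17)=-3282043 / 128673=-25.51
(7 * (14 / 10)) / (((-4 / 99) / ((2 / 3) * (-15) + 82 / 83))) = 907137 / 415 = 2185.87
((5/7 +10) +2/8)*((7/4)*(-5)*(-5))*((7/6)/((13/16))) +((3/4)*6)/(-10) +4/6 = 537419/780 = 689.00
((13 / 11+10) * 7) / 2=861 / 22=39.14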